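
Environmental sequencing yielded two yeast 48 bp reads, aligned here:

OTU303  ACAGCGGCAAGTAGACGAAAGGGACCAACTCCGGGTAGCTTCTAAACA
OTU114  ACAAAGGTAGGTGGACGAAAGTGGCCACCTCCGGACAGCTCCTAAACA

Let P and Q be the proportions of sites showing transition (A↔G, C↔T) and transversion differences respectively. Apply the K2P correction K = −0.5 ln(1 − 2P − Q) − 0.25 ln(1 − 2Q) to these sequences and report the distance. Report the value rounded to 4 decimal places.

The sequences differ at positions 4 (G/A, transition), 5 (C/A, transversion), 8 (C/T, transition), 10 (A/G, transition), 13 (A/G, transition), 22 (G/T, transversion), 24 (A/G, transition), 28 (A/C, transversion), 35 (G/A, transition), 36 (T/C, transition), 41 (T/C, transition).
Of the 11 differences, 8 transitions and 3 transversions over 48 sites: P = 8/48 = 0.166667, Q = 3/48 = 0.062500.
d = −0.5·ln(0.604166) − 0.25·ln(0.875000) = −0.5·(-0.503906) − 0.25·(-0.133531) = 0.2853.

0.2853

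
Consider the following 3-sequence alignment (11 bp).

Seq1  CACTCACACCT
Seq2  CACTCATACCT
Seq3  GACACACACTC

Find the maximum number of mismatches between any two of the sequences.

5

Pairwise Hamming distances:
  Seq1 vs Seq2: 1
  Seq1 vs Seq3: 4
  Seq2 vs Seq3: 5
The largest is 5, between Seq2 and Seq3.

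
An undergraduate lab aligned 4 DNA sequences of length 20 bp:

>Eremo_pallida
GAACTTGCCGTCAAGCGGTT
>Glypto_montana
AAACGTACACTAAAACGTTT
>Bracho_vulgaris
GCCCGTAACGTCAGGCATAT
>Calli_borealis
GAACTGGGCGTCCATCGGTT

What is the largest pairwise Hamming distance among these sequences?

12

Pairwise Hamming distances:
  Eremo_pallida vs Glypto_montana: 8
  Eremo_pallida vs Bracho_vulgaris: 9
  Eremo_pallida vs Calli_borealis: 4
  Glypto_montana vs Bracho_vulgaris: 11
  Glypto_montana vs Calli_borealis: 11
  Bracho_vulgaris vs Calli_borealis: 12
The largest is 12, between Bracho_vulgaris and Calli_borealis.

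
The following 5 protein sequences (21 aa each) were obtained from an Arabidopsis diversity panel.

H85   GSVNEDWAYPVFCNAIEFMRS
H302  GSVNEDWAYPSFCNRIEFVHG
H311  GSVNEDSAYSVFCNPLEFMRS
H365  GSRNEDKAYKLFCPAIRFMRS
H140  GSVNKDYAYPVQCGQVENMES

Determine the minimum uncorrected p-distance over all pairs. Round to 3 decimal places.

0.190

Pairwise Hamming distances:
  H85 vs H302: 5
  H85 vs H311: 4
  H85 vs H365: 6
  H85 vs H140: 8
  H302 vs H311: 8
  H302 vs H365: 10
  H302 vs H140: 11
  H311 vs H365: 8
  H311 vs H140: 9
  H365 vs H140: 12
The smallest is 4 mismatches, between H85 and H311; p = 4/21 = 0.190.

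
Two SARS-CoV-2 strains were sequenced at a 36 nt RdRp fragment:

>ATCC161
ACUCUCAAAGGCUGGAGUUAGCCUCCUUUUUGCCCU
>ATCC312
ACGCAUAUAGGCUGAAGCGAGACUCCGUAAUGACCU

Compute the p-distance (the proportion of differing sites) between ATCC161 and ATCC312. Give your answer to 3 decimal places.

0.333

Differing sites — 3:U/G; 5:U/A; 6:C/U; 8:A/U; 15:G/A; 18:U/C; 19:U/G; 22:C/A; 27:U/G; 29:U/A; 30:U/A; 33:C/A.
There are 12 differences over 36 sites, so p = 12/36 = 0.333.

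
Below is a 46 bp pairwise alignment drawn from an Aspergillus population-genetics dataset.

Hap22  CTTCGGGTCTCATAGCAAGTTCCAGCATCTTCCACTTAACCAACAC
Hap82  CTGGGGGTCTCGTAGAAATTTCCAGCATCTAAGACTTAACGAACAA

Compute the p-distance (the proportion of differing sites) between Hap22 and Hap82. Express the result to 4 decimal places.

Differing sites — 3:T/G; 4:C/G; 12:A/G; 16:C/A; 19:G/T; 31:T/A; 32:C/A; 33:C/G; 41:C/G; 46:C/A.
There are 10 differences over 46 sites, so p = 10/46 = 0.2174.

0.2174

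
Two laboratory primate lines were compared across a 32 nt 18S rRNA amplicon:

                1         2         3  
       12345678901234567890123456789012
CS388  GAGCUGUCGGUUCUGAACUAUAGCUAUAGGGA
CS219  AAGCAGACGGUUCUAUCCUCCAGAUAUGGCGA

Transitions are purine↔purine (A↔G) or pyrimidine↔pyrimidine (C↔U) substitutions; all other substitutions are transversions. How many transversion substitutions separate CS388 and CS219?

The sequences differ at positions 1 (G/A, transition), 5 (U/A, transversion), 7 (U/A, transversion), 15 (G/A, transition), 16 (A/U, transversion), 17 (A/C, transversion), 20 (A/C, transversion), 21 (U/C, transition), 24 (C/A, transversion), 28 (A/G, transition), 30 (G/C, transversion).
Of the 11 differences, 4 transitions and 7 transversions, so the answer is 7.

7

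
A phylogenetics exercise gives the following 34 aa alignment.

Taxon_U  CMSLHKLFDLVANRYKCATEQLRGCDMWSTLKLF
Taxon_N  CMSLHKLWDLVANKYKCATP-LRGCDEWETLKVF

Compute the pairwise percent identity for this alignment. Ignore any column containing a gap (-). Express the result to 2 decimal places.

81.82%

Excluding the 1 gap column leaves 33 comparable sites.
The sequences differ at positions 8 (F/W), 14 (R/K), 20 (E/P), 27 (M/E), 29 (S/E), 33 (L/V).
27 of the 33 comparable sites match, so the percent identity is 27/33 × 100 = 81.82%.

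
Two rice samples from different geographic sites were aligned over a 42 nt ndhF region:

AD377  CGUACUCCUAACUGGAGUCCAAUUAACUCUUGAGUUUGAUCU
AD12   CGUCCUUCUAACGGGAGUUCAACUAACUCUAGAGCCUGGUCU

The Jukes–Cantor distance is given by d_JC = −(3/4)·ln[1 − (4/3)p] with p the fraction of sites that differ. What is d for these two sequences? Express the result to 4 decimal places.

0.2524

Differing sites — 4:A/C; 7:C/U; 13:U/G; 19:C/U; 23:U/C; 31:U/A; 35:U/C; 36:U/C; 39:A/G.
p = 9/42 = 0.214286.
d = −0.75 · ln(1 − (4/3)·0.214286) = −0.75 · ln(0.714285) = −0.75 · (-0.336473) = 0.2524.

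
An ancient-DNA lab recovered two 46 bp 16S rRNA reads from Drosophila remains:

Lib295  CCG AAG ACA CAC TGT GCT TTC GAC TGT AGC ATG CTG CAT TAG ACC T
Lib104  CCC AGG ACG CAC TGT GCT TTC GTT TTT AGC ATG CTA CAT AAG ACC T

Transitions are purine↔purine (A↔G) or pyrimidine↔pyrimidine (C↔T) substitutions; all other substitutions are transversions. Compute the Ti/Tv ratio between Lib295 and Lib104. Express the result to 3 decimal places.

Mismatches occur at site 3 (G/C, transversion), site 5 (A/G, transition), site 9 (A/G, transition), site 23 (A/T, transversion), site 24 (C/T, transition), site 26 (G/T, transversion), site 36 (G/A, transition), site 40 (T/A, transversion).
Of the 8 differences, 4 transitions and 4 transversions, so Ti/Tv = 4/4 = 1.000.

1.000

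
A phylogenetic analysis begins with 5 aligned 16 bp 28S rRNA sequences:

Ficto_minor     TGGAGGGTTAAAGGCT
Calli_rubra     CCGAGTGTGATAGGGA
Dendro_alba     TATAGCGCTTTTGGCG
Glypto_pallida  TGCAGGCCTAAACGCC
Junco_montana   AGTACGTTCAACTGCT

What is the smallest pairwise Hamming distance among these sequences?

5

Pairwise Hamming distances:
  Ficto_minor vs Calli_rubra: 7
  Ficto_minor vs Dendro_alba: 8
  Ficto_minor vs Glypto_pallida: 5
  Ficto_minor vs Junco_montana: 7
  Calli_rubra vs Dendro_alba: 10
  Calli_rubra vs Glypto_pallida: 11
  Calli_rubra vs Junco_montana: 12
  Dendro_alba vs Glypto_pallida: 9
  Dendro_alba vs Junco_montana: 12
  Glypto_pallida vs Junco_montana: 9
The smallest is 5, between Ficto_minor and Glypto_pallida.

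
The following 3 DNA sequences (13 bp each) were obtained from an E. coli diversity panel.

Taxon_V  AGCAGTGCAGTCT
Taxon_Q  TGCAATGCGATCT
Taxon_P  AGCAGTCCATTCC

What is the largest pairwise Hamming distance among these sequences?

6

Pairwise Hamming distances:
  Taxon_V vs Taxon_Q: 4
  Taxon_V vs Taxon_P: 3
  Taxon_Q vs Taxon_P: 6
The largest is 6, between Taxon_Q and Taxon_P.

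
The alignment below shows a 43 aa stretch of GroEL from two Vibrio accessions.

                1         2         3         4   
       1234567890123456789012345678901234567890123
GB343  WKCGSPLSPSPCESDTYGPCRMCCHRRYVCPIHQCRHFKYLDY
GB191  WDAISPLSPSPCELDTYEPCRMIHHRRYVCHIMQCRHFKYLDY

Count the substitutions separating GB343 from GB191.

Differing sites — 2:K/D; 3:C/A; 4:G/I; 14:S/L; 18:G/E; 23:C/I; 24:C/H; 31:P/H; 33:H/M.
That gives 9 mismatches out of 43 aligned sites, so the Hamming distance is 9.

9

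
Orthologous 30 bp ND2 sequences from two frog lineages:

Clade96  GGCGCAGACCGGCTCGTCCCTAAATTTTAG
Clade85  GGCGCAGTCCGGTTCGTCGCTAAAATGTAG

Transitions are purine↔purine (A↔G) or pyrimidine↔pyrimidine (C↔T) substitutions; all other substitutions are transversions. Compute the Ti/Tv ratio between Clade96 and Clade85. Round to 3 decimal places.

0.250

Mismatches occur at site 8 (A→T, transversion), site 13 (C→T, transition), site 19 (C→G, transversion), site 25 (T→A, transversion), site 27 (T→G, transversion).
Of the 5 differences, 1 transition and 4 transversions, so Ti/Tv = 1/4 = 0.250.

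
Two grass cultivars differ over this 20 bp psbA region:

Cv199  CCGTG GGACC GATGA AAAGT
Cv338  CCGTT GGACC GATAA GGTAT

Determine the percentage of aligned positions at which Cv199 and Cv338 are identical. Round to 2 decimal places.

Differing sites — 5:G/T; 14:G/A; 16:A/G; 17:A/G; 18:A/T; 19:G/A.
14 of the 20 sites match, so the percent identity is 14/20 × 100 = 70.00%.

70.00%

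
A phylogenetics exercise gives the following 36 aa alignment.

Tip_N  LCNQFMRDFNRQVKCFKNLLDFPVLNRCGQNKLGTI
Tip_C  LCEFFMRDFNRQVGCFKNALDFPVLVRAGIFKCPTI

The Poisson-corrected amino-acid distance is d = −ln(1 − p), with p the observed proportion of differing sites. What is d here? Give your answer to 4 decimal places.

Mismatches occur at site 3 (N/E), site 4 (Q/F), site 14 (K/G), site 19 (L/A), site 26 (N/V), site 28 (C/A), site 30 (Q/I), site 31 (N/F), site 33 (L/C), site 34 (G/P).
p = 10/36 = 0.277778.
d = −ln(1 − 0.277778) = −ln(0.722222) = 0.3254.

0.3254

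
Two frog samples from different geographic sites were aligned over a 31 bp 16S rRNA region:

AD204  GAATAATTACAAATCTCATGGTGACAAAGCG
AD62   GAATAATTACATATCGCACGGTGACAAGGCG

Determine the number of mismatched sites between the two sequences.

The sequences differ at positions 12 (A/T), 16 (T/G), 19 (T/C), 28 (A/G).
That gives 4 mismatches out of 31 aligned sites, so the Hamming distance is 4.

4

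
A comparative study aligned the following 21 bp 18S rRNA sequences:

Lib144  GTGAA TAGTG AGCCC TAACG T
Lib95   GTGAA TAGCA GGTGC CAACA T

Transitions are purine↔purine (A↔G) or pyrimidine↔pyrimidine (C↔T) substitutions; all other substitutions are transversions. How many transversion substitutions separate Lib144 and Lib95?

1

Mismatches occur at site 9 (T→C, transition), site 10 (G→A, transition), site 11 (A→G, transition), site 13 (C→T, transition), site 14 (C→G, transversion), site 16 (T→C, transition), site 20 (G→A, transition).
Of the 7 differences, 6 transitions and 1 transversion, so the answer is 1.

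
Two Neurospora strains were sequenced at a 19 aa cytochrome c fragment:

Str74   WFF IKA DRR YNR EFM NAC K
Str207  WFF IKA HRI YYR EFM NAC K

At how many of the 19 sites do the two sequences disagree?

Differing sites — 7:D/H; 9:R/I; 11:N/Y.
That gives 3 mismatches out of 19 aligned sites, so the Hamming distance is 3.

3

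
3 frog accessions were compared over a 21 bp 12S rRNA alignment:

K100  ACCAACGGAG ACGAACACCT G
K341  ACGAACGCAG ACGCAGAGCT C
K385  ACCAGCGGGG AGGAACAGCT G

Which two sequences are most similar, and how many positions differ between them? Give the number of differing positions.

Pairwise Hamming distances:
  K100 vs K341: 6
  K100 vs K385: 4
  K341 vs K385: 8
The smallest is 4, between K100 and K385.

4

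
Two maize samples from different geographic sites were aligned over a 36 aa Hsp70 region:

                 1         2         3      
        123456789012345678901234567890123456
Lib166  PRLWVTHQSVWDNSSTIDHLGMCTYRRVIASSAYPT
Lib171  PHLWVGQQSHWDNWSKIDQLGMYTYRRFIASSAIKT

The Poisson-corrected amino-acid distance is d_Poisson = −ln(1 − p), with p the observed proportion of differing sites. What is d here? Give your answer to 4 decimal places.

The sequences differ at positions 2 (R/H), 6 (T/G), 7 (H/Q), 10 (V/H), 14 (S/W), 16 (T/K), 19 (H/Q), 23 (C/Y), 28 (V/F), 34 (Y/I), 35 (P/K).
p = 11/36 = 0.305556.
d = −ln(1 − 0.305556) = −ln(0.694444) = 0.3646.

0.3646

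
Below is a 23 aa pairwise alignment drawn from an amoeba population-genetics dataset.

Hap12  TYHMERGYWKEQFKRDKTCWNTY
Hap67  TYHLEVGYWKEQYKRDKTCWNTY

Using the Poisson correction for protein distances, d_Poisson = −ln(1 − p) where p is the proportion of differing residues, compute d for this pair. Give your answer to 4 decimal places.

0.1398

Differing sites — 4:M/L; 6:R/V; 13:F/Y.
p = 3/23 = 0.130435.
d = −ln(1 − 0.130435) = −ln(0.869565) = 0.1398.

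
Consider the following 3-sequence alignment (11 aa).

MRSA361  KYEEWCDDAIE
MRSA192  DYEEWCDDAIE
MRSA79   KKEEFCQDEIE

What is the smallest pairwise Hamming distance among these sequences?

1

Pairwise Hamming distances:
  MRSA361 vs MRSA192: 1
  MRSA361 vs MRSA79: 4
  MRSA192 vs MRSA79: 5
The smallest is 1, between MRSA361 and MRSA192.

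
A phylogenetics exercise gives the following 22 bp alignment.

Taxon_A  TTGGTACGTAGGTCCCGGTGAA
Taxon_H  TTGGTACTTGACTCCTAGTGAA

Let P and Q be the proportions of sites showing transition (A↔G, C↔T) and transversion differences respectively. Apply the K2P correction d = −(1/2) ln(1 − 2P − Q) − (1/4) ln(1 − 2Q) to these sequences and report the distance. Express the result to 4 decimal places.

The sequences differ at positions 8 (G/T, transversion), 10 (A/G, transition), 11 (G/A, transition), 12 (G/C, transversion), 16 (C/T, transition), 17 (G/A, transition).
Of the 6 differences, 4 transitions and 2 transversions over 22 sites: P = 4/22 = 0.181818, Q = 2/22 = 0.090909.
d = −0.5·ln(0.545455) − 0.25·ln(0.818182) = −0.5·(-0.606135) − 0.25·(-0.200670) = 0.3532.

0.3532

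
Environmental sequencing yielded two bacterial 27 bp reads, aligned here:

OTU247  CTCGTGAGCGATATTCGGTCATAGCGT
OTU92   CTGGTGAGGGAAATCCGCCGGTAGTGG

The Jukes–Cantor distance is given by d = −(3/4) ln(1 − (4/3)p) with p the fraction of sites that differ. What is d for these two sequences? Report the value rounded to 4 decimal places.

The sequences differ at positions 3 (C/G), 9 (C/G), 12 (T/A), 15 (T/C), 18 (G/C), 19 (T/C), 20 (C/G), 21 (A/G), 25 (C/T), 27 (T/G).
p = 10/27 = 0.370370.
d = −0.75 · ln(1 − (4/3)·0.370370) = −0.75 · ln(0.506173) = −0.75 · (-0.680877) = 0.5107.

0.5107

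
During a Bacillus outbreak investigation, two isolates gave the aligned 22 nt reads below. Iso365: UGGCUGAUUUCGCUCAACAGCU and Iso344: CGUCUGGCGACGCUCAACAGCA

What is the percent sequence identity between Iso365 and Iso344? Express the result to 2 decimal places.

68.18%

The sequences differ at positions 1 (U/C), 3 (G/U), 7 (A/G), 8 (U/C), 9 (U/G), 10 (U/A), 22 (U/A).
15 of the 22 sites match, so the percent identity is 15/22 × 100 = 68.18%.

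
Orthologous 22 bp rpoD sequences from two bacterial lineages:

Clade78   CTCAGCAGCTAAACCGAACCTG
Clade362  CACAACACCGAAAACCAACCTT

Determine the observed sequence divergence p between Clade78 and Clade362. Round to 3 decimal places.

0.318

Differing sites — 2:T/A; 5:G/A; 8:G/C; 10:T/G; 14:C/A; 16:G/C; 22:G/T.
There are 7 differences over 22 sites, so p = 7/22 = 0.318.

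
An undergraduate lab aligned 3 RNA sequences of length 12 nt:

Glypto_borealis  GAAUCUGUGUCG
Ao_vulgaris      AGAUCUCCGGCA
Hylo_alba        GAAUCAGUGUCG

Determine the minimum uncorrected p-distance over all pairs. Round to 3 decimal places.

Pairwise Hamming distances:
  Glypto_borealis vs Ao_vulgaris: 6
  Glypto_borealis vs Hylo_alba: 1
  Ao_vulgaris vs Hylo_alba: 7
The smallest is 1 mismatch, between Glypto_borealis and Hylo_alba; p = 1/12 = 0.083.

0.083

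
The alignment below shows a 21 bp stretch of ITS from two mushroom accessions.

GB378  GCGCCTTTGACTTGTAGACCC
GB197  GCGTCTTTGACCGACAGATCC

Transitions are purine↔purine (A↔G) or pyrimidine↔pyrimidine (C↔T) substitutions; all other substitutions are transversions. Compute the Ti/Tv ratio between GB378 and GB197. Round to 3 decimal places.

5.000

Mismatches occur at site 4 (C↔T, transition), site 12 (T↔C, transition), site 13 (T↔G, transversion), site 14 (G↔A, transition), site 15 (T↔C, transition), site 19 (C↔T, transition).
Of the 6 differences, 5 transitions and 1 transversion, so Ti/Tv = 5/1 = 5.000.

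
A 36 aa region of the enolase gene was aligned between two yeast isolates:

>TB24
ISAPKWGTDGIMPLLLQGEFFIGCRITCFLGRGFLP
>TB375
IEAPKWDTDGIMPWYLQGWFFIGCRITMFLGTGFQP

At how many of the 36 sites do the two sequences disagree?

Differing sites — 2:S/E; 7:G/D; 14:L/W; 15:L/Y; 19:E/W; 28:C/M; 32:R/T; 35:L/Q.
That gives 8 mismatches out of 36 aligned sites, so the Hamming distance is 8.

8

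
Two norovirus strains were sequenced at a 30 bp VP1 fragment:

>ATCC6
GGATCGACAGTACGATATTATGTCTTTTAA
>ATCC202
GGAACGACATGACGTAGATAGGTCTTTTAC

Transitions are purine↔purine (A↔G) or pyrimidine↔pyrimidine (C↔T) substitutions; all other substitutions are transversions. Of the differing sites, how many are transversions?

8

Differing sites — 4:T/A (Tv); 10:G/T (Tv); 11:T/G (Tv); 15:A/T (Tv); 16:T/A (Tv); 17:A/G (Ti); 18:T/A (Tv); 21:T/G (Tv); 30:A/C (Tv).
Of the 9 differences, 1 transition and 8 transversions, so the answer is 8.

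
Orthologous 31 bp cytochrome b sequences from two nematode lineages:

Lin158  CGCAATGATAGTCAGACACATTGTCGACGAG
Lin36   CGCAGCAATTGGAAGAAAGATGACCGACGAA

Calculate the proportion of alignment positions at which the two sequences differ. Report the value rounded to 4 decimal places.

0.3871

The sequences differ at positions 5 (A/G), 6 (T/C), 7 (G/A), 10 (A/T), 12 (T/G), 13 (C/A), 17 (C/A), 19 (C/G), 22 (T/G), 23 (G/A), 24 (T/C), 31 (G/A).
There are 12 differences over 31 sites, so p = 12/31 = 0.3871.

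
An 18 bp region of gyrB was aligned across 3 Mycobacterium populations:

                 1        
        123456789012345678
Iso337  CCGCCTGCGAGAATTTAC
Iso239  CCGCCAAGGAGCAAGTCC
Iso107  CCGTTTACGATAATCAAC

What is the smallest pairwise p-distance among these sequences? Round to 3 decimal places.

0.333

Pairwise Hamming distances:
  Iso337 vs Iso239: 7
  Iso337 vs Iso107: 6
  Iso239 vs Iso107: 10
The smallest is 6 mismatches, between Iso337 and Iso107; p = 6/18 = 0.333.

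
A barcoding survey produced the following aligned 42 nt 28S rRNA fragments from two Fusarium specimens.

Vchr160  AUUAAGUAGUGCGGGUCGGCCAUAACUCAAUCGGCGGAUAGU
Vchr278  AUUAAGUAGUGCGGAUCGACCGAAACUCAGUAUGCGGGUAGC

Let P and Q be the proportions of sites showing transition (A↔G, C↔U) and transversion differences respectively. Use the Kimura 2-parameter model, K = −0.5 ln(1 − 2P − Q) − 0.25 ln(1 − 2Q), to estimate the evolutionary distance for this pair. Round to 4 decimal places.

Differing sites — 15:G/A (Ti); 19:G/A (Ti); 22:A/G (Ti); 23:U/A (Tv); 30:A/G (Ti); 32:C/A (Tv); 33:G/U (Tv); 38:A/G (Ti); 42:U/C (Ti).
Of the 9 differences, 6 transitions and 3 transversions over 42 sites: P = 6/42 = 0.142857, Q = 3/42 = 0.071429.
d = −0.5·ln(0.642857) − 0.25·ln(0.857142) = −0.5·(-0.441833) − 0.25·(-0.154152) = 0.2595.

0.2595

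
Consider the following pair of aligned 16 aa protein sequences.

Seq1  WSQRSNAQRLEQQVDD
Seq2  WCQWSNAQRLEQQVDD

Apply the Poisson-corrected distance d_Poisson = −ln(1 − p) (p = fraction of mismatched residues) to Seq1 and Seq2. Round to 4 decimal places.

0.1335

Differing sites — 2:S/C; 4:R/W.
p = 2/16 = 0.125000.
d = −ln(1 − 0.125000) = −ln(0.875000) = 0.1335.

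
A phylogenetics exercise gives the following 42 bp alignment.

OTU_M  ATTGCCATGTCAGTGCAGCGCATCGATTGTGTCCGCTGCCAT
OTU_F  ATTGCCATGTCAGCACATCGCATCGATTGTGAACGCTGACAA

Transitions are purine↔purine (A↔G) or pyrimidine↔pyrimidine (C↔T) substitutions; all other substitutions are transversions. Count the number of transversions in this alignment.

Differing sites — 14:T/C (Ti); 15:G/A (Ti); 18:G/T (Tv); 32:T/A (Tv); 33:C/A (Tv); 39:C/A (Tv); 42:T/A (Tv).
Of the 7 differences, 2 transitions and 5 transversions, so the answer is 5.

5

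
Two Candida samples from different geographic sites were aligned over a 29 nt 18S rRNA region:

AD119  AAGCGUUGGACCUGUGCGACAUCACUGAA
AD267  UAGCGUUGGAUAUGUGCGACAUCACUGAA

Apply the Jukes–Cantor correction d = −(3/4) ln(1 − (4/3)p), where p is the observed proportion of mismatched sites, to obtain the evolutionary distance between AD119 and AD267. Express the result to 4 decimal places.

0.1113

The sequences differ at positions 1 (A/U), 11 (C/U), 12 (C/A).
p = 3/29 = 0.103448.
d = −0.75 · ln(1 − (4/3)·0.103448) = −0.75 · ln(0.862069) = −0.75 · (-0.148420) = 0.1113.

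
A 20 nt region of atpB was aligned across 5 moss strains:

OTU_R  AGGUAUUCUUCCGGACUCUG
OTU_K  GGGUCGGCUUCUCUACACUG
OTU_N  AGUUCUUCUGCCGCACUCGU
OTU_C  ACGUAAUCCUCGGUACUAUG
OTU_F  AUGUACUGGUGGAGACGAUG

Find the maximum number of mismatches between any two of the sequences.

Pairwise Hamming distances:
  OTU_R vs OTU_K: 8
  OTU_R vs OTU_N: 6
  OTU_R vs OTU_C: 6
  OTU_R vs OTU_F: 9
  OTU_K vs OTU_N: 11
  OTU_K vs OTU_C: 10
  OTU_K vs OTU_F: 13
  OTU_N vs OTU_C: 11
  OTU_N vs OTU_F: 15
  OTU_C vs OTU_F: 8
The largest is 15, between OTU_N and OTU_F.

15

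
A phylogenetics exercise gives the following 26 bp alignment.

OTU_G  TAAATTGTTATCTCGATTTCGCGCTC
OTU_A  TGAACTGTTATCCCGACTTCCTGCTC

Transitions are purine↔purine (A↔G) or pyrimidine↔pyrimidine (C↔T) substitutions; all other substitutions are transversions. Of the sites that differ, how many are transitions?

5

Differing sites — 2:A/G (Ti); 5:T/C (Ti); 13:T/C (Ti); 17:T/C (Ti); 21:G/C (Tv); 22:C/T (Ti).
Of the 6 differences, 5 transitions and 1 transversion, so the answer is 5.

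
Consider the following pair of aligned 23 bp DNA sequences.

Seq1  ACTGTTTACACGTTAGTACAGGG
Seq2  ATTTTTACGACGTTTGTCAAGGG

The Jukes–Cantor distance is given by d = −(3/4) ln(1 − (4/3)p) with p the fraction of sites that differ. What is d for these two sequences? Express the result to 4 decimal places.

0.4674

Differing sites — 2:C/T; 4:G/T; 7:T/A; 8:A/C; 9:C/G; 15:A/T; 18:A/C; 19:C/A.
p = 8/23 = 0.347826.
d = −0.75 · ln(1 − (4/3)·0.347826) = −0.75 · ln(0.536232) = −0.75 · (-0.623188) = 0.4674.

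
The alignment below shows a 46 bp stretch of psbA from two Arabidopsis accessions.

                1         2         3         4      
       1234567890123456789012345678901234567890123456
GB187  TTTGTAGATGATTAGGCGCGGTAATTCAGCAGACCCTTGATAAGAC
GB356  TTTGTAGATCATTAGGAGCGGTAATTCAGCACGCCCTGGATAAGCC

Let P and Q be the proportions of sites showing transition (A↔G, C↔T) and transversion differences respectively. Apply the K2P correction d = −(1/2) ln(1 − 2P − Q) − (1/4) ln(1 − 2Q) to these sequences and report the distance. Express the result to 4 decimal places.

Mismatches occur at site 10 (G→C, transversion), site 17 (C→A, transversion), site 32 (G→C, transversion), site 33 (A→G, transition), site 38 (T→G, transversion), site 45 (A→C, transversion).
Of the 6 differences, 1 transition and 5 transversions over 46 sites: P = 1/46 = 0.021739, Q = 5/46 = 0.108696.
d = −0.5·ln(0.847826) − 0.25·ln(0.782608) = −0.5·(-0.165080) − 0.25·(-0.245123) = 0.1438.

0.1438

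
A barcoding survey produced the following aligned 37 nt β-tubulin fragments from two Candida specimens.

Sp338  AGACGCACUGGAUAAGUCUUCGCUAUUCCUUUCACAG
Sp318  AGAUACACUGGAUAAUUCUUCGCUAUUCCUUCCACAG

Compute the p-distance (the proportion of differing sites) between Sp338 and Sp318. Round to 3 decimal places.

0.108

Mismatches occur at site 4 (C↔U), site 5 (G↔A), site 16 (G↔U), site 32 (U↔C).
There are 4 differences over 37 sites, so p = 4/37 = 0.108.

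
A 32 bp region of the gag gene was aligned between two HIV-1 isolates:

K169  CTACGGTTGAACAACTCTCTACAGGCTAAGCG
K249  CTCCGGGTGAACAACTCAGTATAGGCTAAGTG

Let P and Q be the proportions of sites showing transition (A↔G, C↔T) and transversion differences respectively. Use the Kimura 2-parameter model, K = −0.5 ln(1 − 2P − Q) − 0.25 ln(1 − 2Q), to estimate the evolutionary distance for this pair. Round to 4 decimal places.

0.2158

Differing sites — 3:A/C (Tv); 7:T/G (Tv); 18:T/A (Tv); 19:C/G (Tv); 22:C/T (Ti); 31:C/T (Ti).
Of the 6 differences, 2 transitions and 4 transversions over 32 sites: P = 2/32 = 0.062500, Q = 4/32 = 0.125000.
d = −0.5·ln(0.750000) − 0.25·ln(0.750000) = −0.5·(-0.287682) − 0.25·(-0.287682) = 0.2158.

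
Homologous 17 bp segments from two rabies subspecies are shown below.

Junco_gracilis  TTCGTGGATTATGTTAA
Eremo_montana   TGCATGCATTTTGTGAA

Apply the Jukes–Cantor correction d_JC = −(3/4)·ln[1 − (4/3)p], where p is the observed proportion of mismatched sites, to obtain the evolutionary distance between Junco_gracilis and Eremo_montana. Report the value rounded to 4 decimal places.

Differing sites — 2:T/G; 4:G/A; 7:G/C; 11:A/T; 15:T/G.
p = 5/17 = 0.294118.
d = −0.75 · ln(1 − (4/3)·0.294118) = −0.75 · ln(0.607843) = −0.75 · (-0.497839) = 0.3734.

0.3734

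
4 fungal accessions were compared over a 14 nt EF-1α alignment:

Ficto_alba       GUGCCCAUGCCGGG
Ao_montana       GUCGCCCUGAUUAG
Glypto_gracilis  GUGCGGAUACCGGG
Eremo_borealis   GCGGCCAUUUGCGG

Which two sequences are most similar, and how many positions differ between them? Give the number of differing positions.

3

Pairwise Hamming distances:
  Ficto_alba vs Ao_montana: 7
  Ficto_alba vs Glypto_gracilis: 3
  Ficto_alba vs Eremo_borealis: 6
  Ao_montana vs Glypto_gracilis: 10
  Ao_montana vs Eremo_borealis: 8
  Glypto_gracilis vs Eremo_borealis: 8
The smallest is 3, between Ficto_alba and Glypto_gracilis.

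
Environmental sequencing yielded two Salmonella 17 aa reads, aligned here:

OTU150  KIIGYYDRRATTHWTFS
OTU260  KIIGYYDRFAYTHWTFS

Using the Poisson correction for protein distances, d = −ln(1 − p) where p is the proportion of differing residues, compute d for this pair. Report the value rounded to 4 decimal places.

Differing sites — 9:R/F; 11:T/Y.
p = 2/17 = 0.117647.
d = −ln(1 − 0.117647) = −ln(0.882353) = 0.1252.

0.1252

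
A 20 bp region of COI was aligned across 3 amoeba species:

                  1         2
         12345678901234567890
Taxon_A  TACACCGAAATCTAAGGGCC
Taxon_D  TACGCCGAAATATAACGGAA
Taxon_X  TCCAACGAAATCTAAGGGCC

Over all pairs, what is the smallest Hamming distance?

2

Pairwise Hamming distances:
  Taxon_A vs Taxon_D: 5
  Taxon_A vs Taxon_X: 2
  Taxon_D vs Taxon_X: 7
The smallest is 2, between Taxon_A and Taxon_X.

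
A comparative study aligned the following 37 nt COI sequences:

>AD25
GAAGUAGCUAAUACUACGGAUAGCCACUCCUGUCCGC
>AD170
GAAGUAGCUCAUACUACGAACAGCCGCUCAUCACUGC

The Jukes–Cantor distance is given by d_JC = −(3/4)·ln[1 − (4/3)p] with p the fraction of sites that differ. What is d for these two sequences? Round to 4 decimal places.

The sequences differ at positions 10 (A/C), 19 (G/A), 21 (U/C), 26 (A/G), 30 (C/A), 32 (G/C), 33 (U/A), 35 (C/U).
p = 8/37 = 0.216216.
d = −0.75 · ln(1 − (4/3)·0.216216) = −0.75 · ln(0.711712) = −0.75 · (-0.340082) = 0.2551.

0.2551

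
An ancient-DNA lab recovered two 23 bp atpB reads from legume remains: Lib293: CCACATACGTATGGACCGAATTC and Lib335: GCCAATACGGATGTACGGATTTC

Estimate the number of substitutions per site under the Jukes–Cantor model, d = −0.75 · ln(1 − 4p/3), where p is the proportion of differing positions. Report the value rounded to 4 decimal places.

The sequences differ at positions 1 (C/G), 3 (A/C), 4 (C/A), 10 (T/G), 14 (G/T), 17 (C/G), 20 (A/T).
p = 7/23 = 0.304348.
d = −0.75 · ln(1 − (4/3)·0.304348) = −0.75 · ln(0.594203) = −0.75 · (-0.520534) = 0.3904.

0.3904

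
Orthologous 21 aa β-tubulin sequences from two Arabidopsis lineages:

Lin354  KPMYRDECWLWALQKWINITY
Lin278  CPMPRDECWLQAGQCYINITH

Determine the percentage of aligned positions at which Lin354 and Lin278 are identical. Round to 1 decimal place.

The sequences differ at positions 1 (K/C), 4 (Y/P), 11 (W/Q), 13 (L/G), 15 (K/C), 16 (W/Y), 21 (Y/H).
14 of the 21 sites match, so the percent identity is 14/21 × 100 = 66.7%.

66.7%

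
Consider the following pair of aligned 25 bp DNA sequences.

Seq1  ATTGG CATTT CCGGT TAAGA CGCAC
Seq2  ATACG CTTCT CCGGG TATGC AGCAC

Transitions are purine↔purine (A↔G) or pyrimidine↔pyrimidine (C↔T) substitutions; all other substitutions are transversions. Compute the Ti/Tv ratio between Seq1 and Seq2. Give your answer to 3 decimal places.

0.143

The sequences differ at positions 3 (T/A, transversion), 4 (G/C, transversion), 7 (A/T, transversion), 9 (T/C, transition), 15 (T/G, transversion), 18 (A/T, transversion), 20 (A/C, transversion), 21 (C/A, transversion).
Of the 8 differences, 1 transition and 7 transversions, so Ti/Tv = 1/7 = 0.143.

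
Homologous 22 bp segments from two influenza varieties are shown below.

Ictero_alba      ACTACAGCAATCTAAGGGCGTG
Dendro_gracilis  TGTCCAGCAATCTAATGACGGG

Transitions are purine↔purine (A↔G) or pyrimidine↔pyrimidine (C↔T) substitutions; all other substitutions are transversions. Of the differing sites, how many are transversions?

Mismatches occur at site 1 (A↔T, transversion), site 2 (C↔G, transversion), site 4 (A↔C, transversion), site 16 (G↔T, transversion), site 18 (G↔A, transition), site 21 (T↔G, transversion).
Of the 6 differences, 1 transition and 5 transversions, so the answer is 5.

5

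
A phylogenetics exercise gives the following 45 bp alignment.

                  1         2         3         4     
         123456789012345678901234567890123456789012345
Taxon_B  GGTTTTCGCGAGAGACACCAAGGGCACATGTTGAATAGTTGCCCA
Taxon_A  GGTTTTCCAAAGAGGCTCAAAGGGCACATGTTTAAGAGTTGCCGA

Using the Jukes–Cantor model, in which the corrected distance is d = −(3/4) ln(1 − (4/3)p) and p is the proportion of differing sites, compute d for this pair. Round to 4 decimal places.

Mismatches occur at site 8 (G→C), site 9 (C→A), site 10 (G→A), site 15 (A→G), site 17 (A→T), site 19 (C→A), site 33 (G→T), site 36 (T→G), site 44 (C→G).
p = 9/45 = 0.200000.
d = −0.75 · ln(1 − (4/3)·0.200000) = −0.75 · ln(0.733333) = −0.75 · (-0.310155) = 0.2326.

0.2326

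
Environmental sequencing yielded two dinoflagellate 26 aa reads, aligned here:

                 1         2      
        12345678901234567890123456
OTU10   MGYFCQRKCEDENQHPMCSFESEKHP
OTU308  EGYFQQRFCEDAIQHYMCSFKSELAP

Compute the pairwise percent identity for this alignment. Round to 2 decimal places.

65.38%

Differing sites — 1:M/E; 5:C/Q; 8:K/F; 12:E/A; 13:N/I; 16:P/Y; 21:E/K; 24:K/L; 25:H/A.
17 of the 26 sites match, so the percent identity is 17/26 × 100 = 65.38%.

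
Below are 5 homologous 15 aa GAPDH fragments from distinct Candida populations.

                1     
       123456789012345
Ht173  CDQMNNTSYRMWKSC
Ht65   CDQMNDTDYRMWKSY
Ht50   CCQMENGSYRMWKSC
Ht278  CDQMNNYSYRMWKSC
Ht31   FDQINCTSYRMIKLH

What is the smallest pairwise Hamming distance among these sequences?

Pairwise Hamming distances:
  Ht173 vs Ht65: 3
  Ht173 vs Ht50: 3
  Ht173 vs Ht278: 1
  Ht173 vs Ht31: 6
  Ht65 vs Ht50: 6
  Ht65 vs Ht278: 4
  Ht65 vs Ht31: 7
  Ht50 vs Ht278: 3
  Ht50 vs Ht31: 9
  Ht278 vs Ht31: 7
The smallest is 1, between Ht173 and Ht278.

1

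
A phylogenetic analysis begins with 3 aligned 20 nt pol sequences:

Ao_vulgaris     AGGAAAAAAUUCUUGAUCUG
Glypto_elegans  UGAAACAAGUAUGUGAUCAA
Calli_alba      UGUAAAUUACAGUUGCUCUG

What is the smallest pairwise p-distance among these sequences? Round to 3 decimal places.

Pairwise Hamming distances:
  Ao_vulgaris vs Glypto_elegans: 9
  Ao_vulgaris vs Calli_alba: 8
  Glypto_elegans vs Calli_alba: 11
The smallest is 8 mismatches, between Ao_vulgaris and Calli_alba; p = 8/20 = 0.400.

0.400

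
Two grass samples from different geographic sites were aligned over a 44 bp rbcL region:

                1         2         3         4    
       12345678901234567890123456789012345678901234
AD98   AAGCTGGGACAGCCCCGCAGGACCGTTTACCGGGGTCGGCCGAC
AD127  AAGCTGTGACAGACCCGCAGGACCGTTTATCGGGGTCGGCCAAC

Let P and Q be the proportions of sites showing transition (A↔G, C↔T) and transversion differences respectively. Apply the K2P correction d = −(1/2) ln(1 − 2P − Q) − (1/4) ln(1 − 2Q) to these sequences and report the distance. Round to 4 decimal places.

Differing sites — 7:G/T (Tv); 13:C/A (Tv); 30:C/T (Ti); 42:G/A (Ti).
Of the 4 differences, 2 transitions and 2 transversions over 44 sites: P = 2/44 = 0.045455, Q = 2/44 = 0.045455.
d = −0.5·ln(0.863635) − 0.25·ln(0.909090) = −0.5·(-0.146605) − 0.25·(-0.095311) = 0.0971.

0.0971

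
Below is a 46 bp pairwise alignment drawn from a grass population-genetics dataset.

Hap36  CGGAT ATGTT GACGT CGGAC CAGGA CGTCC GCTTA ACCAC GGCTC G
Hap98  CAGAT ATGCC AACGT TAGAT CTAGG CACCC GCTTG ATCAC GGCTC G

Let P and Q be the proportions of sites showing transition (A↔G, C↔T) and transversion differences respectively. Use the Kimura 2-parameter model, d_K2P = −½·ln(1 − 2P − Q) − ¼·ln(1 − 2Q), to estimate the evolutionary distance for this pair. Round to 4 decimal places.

Differing sites — 2:G/A (Ti); 9:T/C (Ti); 10:T/C (Ti); 11:G/A (Ti); 16:C/T (Ti); 17:G/A (Ti); 20:C/T (Ti); 22:A/T (Tv); 23:G/A (Ti); 25:A/G (Ti); 27:G/A (Ti); 28:T/C (Ti); 35:A/G (Ti); 37:C/T (Ti).
Of the 14 differences, 13 transitions and 1 transversion over 46 sites: P = 13/46 = 0.282609, Q = 1/46 = 0.021739.
d = −0.5·ln(0.413043) − 0.25·ln(0.956522) = −0.5·(-0.884204) − 0.25·(-0.044451) = 0.4532.

0.4532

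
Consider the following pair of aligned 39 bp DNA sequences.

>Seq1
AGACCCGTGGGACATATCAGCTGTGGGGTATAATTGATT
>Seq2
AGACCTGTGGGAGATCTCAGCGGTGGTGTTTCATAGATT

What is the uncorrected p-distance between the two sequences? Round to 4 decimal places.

Differing sites — 6:C/T; 13:C/G; 16:A/C; 22:T/G; 27:G/T; 30:A/T; 32:A/C; 35:T/A.
There are 8 differences over 39 sites, so p = 8/39 = 0.2051.

0.2051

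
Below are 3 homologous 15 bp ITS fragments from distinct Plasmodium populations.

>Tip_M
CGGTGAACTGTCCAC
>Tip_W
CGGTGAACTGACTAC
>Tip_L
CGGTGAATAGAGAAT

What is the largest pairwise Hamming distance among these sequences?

6

Pairwise Hamming distances:
  Tip_M vs Tip_W: 2
  Tip_M vs Tip_L: 6
  Tip_W vs Tip_L: 5
The largest is 6, between Tip_M and Tip_L.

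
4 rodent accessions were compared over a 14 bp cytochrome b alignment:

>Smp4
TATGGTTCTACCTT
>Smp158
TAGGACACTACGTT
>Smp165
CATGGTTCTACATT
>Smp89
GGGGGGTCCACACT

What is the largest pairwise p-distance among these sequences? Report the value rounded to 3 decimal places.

Pairwise Hamming distances:
  Smp4 vs Smp158: 5
  Smp4 vs Smp165: 2
  Smp4 vs Smp89: 7
  Smp158 vs Smp165: 6
  Smp158 vs Smp89: 8
  Smp165 vs Smp89: 6
The largest is 8 mismatches, between Smp158 and Smp89; p = 8/14 = 0.571.

0.571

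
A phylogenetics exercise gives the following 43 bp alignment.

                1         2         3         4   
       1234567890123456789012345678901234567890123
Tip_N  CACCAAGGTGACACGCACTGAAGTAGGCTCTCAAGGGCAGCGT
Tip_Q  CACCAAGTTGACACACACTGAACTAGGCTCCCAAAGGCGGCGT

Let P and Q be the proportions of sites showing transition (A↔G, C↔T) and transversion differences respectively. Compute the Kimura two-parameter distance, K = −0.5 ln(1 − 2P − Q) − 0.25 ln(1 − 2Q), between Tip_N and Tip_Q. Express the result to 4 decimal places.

Mismatches occur at site 8 (G→T, transversion), site 15 (G→A, transition), site 23 (G→C, transversion), site 31 (T→C, transition), site 35 (G→A, transition), site 39 (A→G, transition).
Of the 6 differences, 4 transitions and 2 transversions over 43 sites: P = 4/43 = 0.093023, Q = 2/43 = 0.046512.
d = −0.5·ln(0.767442) − 0.25·ln(0.906976) = −0.5·(-0.264692) − 0.25·(-0.097639) = 0.1568.

0.1568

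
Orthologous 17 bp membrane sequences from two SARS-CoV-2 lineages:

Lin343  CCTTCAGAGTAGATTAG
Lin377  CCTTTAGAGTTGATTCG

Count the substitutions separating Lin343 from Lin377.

3

Mismatches occur at site 5 (C→T), site 11 (A→T), site 16 (A→C).
That gives 3 mismatches out of 17 aligned sites, so the Hamming distance is 3.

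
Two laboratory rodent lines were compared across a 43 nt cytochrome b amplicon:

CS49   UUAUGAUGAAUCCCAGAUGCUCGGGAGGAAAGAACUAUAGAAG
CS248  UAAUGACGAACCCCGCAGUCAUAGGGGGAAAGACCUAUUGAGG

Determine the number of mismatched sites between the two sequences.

14

The sequences differ at positions 2 (U/A), 7 (U/C), 11 (U/C), 15 (A/G), 16 (G/C), 18 (U/G), 19 (G/U), 21 (U/A), 22 (C/U), 23 (G/A), 26 (A/G), 34 (A/C), 39 (A/U), 42 (A/G).
That gives 14 mismatches out of 43 aligned sites, so the Hamming distance is 14.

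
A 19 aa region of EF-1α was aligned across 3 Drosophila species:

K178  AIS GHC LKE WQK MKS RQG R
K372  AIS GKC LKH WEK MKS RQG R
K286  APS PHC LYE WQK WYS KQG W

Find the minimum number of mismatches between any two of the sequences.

3

Pairwise Hamming distances:
  K178 vs K372: 3
  K178 vs K286: 7
  K372 vs K286: 10
The smallest is 3, between K178 and K372.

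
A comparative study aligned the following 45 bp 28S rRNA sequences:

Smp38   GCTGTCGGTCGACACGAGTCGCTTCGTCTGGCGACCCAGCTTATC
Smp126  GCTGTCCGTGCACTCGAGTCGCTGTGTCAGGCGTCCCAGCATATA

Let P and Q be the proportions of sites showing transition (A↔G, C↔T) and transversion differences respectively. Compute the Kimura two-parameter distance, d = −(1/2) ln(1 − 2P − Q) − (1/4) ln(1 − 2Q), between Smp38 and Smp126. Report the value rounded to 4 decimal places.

0.2679

Differing sites — 7:G/C (Tv); 10:C/G (Tv); 11:G/C (Tv); 14:A/T (Tv); 24:T/G (Tv); 25:C/T (Ti); 29:T/A (Tv); 34:A/T (Tv); 41:T/A (Tv); 45:C/A (Tv).
Of the 10 differences, 1 transition and 9 transversions over 45 sites: P = 1/45 = 0.022222, Q = 9/45 = 0.200000.
d = −0.5·ln(0.755556) − 0.25·ln(0.600000) = −0.5·(-0.280301) − 0.25·(-0.510826) = 0.2679.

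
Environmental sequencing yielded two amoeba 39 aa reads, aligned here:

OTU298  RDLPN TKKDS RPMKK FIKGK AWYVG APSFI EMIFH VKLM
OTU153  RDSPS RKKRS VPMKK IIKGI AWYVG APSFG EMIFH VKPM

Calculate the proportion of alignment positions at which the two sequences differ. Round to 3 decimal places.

Mismatches occur at site 3 (L/S), site 5 (N/S), site 6 (T/R), site 9 (D/R), site 11 (R/V), site 16 (F/I), site 20 (K/I), site 30 (I/G), site 38 (L/P).
There are 9 differences over 39 sites, so p = 9/39 = 0.231.

0.231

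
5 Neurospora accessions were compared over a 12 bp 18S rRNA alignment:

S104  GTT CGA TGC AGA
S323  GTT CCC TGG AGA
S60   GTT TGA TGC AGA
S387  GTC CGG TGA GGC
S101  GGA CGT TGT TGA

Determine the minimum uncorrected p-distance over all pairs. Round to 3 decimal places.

Pairwise Hamming distances:
  S104 vs S323: 3
  S104 vs S60: 1
  S104 vs S387: 5
  S104 vs S101: 5
  S323 vs S60: 4
  S323 vs S387: 6
  S323 vs S101: 6
  S60 vs S387: 6
  S60 vs S101: 6
  S387 vs S101: 6
The smallest is 1 mismatch, between S104 and S60; p = 1/12 = 0.083.

0.083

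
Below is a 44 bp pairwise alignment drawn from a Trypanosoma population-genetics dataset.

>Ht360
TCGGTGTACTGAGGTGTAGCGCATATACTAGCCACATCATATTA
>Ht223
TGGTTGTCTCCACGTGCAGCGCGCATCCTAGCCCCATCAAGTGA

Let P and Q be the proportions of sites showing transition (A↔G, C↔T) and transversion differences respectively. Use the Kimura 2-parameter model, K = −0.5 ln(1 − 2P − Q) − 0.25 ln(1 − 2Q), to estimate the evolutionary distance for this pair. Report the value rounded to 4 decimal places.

Mismatches occur at site 2 (C/G, transversion), site 4 (G/T, transversion), site 8 (A/C, transversion), site 9 (C/T, transition), site 10 (T/C, transition), site 11 (G/C, transversion), site 13 (G/C, transversion), site 17 (T/C, transition), site 23 (A/G, transition), site 24 (T/C, transition), site 27 (A/C, transversion), site 34 (A/C, transversion), site 40 (T/A, transversion), site 41 (A/G, transition), site 43 (T/G, transversion).
Of the 15 differences, 6 transitions and 9 transversions over 44 sites: P = 6/44 = 0.136364, Q = 9/44 = 0.204545.
d = −0.5·ln(0.522727) − 0.25·ln(0.590910) = −0.5·(-0.648696) − 0.25·(-0.526092) = 0.4559.

0.4559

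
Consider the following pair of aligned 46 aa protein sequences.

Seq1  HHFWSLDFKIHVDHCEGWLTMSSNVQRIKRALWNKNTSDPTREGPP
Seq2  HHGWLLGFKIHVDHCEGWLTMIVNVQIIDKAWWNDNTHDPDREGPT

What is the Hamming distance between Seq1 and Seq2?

13

The sequences differ at positions 3 (F/G), 5 (S/L), 7 (D/G), 22 (S/I), 23 (S/V), 27 (R/I), 29 (K/D), 30 (R/K), 32 (L/W), 35 (K/D), 38 (S/H), 41 (T/D), 46 (P/T).
That gives 13 mismatches out of 46 aligned sites, so the Hamming distance is 13.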